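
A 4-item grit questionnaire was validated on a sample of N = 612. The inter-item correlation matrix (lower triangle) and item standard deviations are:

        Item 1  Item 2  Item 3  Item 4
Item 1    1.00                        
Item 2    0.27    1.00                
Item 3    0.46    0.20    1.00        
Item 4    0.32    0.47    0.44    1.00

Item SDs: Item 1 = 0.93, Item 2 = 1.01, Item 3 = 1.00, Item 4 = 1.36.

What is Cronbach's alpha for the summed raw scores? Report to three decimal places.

Σσ²ᵢ = 0.93² + 1.01² + 1.00² + 1.36² = 4.7346
Covariances σ_ij = r_ij · s_i · s_j:
  σ(Item 1,Item 2) = 0.27 × 0.93 × 1.01 = 0.2536
  σ(Item 1,Item 3) = 0.46 × 0.93 × 1.00 = 0.4278
  σ(Item 1,Item 4) = 0.32 × 0.93 × 1.36 = 0.4047
  σ(Item 2,Item 3) = 0.20 × 1.01 × 1.00 = 0.2020
  σ(Item 2,Item 4) = 0.47 × 1.01 × 1.36 = 0.6456
  σ(Item 3,Item 4) = 0.44 × 1.00 × 1.36 = 0.5984
σ²_T = Σσ²ᵢ + 2·Σσ_ij = 4.7346 + 2 × 2.5321 = 9.7988
α = (4/3)·(1 − 4.7346/9.7988) = 0.689

Cronbach's alpha = 0.689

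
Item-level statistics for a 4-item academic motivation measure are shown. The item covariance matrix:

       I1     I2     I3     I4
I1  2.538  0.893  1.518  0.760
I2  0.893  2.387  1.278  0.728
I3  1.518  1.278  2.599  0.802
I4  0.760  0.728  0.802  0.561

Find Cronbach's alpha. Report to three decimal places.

Σσ²ᵢ = 2.538 + 2.387 + 2.599 + 0.561 = 8.085
Sum of off-diagonal covariances = 5.979
Var(T) = 8.085 + 2 × 5.979 = 20.043
α = (k/(k−1))·(1 − Σσ²ᵢ/Var(T)) = (4/3)·(1 − 8.085/20.043) = 0.795

Cronbach's alpha = 0.795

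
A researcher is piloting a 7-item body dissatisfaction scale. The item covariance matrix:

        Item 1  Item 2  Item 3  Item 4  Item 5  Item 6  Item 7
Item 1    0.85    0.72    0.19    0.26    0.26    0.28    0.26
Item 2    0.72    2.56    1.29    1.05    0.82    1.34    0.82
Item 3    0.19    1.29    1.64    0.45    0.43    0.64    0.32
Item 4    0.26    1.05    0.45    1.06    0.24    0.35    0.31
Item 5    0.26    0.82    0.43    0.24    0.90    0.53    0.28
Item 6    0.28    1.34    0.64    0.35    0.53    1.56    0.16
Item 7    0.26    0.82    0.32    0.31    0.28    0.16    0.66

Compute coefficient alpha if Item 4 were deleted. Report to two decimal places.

Remaining items: Item 1, Item 2, Item 3, Item 5, Item 6, Item 7 (k = 6).
Σσᵢ² = 0.85 + 2.56 + 1.64 + 0.90 + 1.56 + 0.66 = 8.17
σ²_total = 8.17 + 2 × 8.34 = 24.85
α (item deleted) = (6/5)·(1 − 8.17/24.85) = 0.81

α = 0.81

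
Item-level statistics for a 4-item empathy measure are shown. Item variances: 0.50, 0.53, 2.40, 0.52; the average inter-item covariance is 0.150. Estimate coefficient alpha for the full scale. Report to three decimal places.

Σσᵢ² = 0.50 + 0.53 + 2.40 + 0.52 = 3.95
Sum of the 6 distinct covariances = 6 × 0.150 = 0.900
σ²_T = Σσᵢ² + 2·Σcov = 3.95 + 2 × 0.900 = 5.750
α = (4/3)·(1 − 3.95/5.750) = 0.417

α = 0.417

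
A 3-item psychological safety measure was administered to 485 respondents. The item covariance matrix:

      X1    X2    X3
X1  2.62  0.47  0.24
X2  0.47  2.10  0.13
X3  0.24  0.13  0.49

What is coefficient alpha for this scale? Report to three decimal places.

Σσᵢ² = 2.62 + 2.10 + 0.49 = 5.21
Sum of off-diagonal covariances = 0.84
Var(T) = 5.21 + 2 × 0.84 = 6.89
α = (k/(k−1))·(1 − Σσᵢ²/Var(T)) = (3/2)·(1 − 5.21/6.89) = 0.366

coefficient alpha = 0.366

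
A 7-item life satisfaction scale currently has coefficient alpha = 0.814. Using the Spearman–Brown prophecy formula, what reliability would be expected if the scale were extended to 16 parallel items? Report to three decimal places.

Length factor m = 16/7 = 2.2857
α' = m·α / (1 + (m−1)·α)
   = 16/7 × 0.814 / (1 + (16/7 − 1) × 0.814)
   = 1.8606 / 2.0466 = 0.909

predicted reliability = 0.909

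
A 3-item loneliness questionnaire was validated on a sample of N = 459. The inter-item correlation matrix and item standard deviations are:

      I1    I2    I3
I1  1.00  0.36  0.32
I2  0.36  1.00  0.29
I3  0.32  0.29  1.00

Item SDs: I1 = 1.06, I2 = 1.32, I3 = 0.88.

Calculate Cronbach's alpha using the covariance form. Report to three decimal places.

α = 0.577

Σσ²ᵢ = 1.06² + 1.32² + 0.88² = 3.6404
Covariances σ_ij = r_ij · s_i · s_j:
  σ(I1,I2) = 0.36 × 1.06 × 1.32 = 0.5037
  σ(I1,I3) = 0.32 × 1.06 × 0.88 = 0.2985
  σ(I2,I3) = 0.29 × 1.32 × 0.88 = 0.3369
σ²_T = Σσ²ᵢ + 2·Σσ_ij = 3.6404 + 2 × 1.1391 = 5.9186
α = (3/2)·(1 − 3.6404/5.9186) = 0.577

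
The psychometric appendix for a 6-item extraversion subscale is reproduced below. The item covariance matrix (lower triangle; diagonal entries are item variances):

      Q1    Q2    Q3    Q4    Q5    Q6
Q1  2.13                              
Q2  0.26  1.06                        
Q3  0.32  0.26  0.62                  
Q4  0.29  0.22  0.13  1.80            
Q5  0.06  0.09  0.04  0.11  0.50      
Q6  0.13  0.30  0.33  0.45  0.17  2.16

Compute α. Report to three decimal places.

α = 0.520

ΣVar(i) = 2.13 + 1.06 + 0.62 + 1.80 + 0.50 + 2.16 = 8.27
Sum of off-diagonal covariances = 3.16
Var(T) = 8.27 + 2 × 3.16 = 14.59
α = (k/(k−1))·(1 − ΣVar(i)/Var(T)) = (6/5)·(1 − 8.27/14.59) = 0.520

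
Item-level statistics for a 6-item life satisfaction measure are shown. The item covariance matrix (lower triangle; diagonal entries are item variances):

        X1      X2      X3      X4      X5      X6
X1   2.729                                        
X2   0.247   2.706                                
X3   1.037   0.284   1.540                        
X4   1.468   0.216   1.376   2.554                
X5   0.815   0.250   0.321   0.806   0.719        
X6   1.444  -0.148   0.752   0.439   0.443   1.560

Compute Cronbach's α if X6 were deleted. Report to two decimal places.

α = 0.71

Remaining items: X1, X2, X3, X4, X5 (k = 5).
Σσ²ᵢ = 2.729 + 2.706 + 1.540 + 2.554 + 0.719 = 10.248
σ²_T = 10.248 + 2 × 6.820 = 23.888
α (item deleted) = (5/4)·(1 − 10.248/23.888) = 0.71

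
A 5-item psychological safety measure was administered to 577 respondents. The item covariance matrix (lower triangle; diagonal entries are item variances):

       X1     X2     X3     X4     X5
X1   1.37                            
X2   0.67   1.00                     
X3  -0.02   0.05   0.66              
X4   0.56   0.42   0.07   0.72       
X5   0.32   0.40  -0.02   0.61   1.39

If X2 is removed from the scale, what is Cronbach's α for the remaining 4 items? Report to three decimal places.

Remaining items: X1, X3, X4, X5 (k = 4).
Σσ²ᵢ = 1.37 + 0.66 + 0.72 + 1.39 = 4.14
σ²_total = 4.14 + 2 × 1.52 = 7.18
α (item deleted) = (4/3)·(1 − 4.14/7.18) = 0.565

α = 0.565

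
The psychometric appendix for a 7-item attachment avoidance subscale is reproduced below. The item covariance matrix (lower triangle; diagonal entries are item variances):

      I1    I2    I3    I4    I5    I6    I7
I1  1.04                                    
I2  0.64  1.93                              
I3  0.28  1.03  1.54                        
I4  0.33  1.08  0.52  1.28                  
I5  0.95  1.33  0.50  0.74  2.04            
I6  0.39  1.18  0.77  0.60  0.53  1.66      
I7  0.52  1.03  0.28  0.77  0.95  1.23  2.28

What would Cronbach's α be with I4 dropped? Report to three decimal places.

Remaining items: I1, I2, I3, I5, I6, I7 (k = 6).
sum of item variances = 1.04 + 1.93 + 1.54 + 2.04 + 1.66 + 2.28 = 10.49
Var(T) = 10.49 + 2 × 11.61 = 33.71
α (item deleted) = (6/5)·(1 − 10.49/33.71) = 0.827

Cronbach's α = 0.827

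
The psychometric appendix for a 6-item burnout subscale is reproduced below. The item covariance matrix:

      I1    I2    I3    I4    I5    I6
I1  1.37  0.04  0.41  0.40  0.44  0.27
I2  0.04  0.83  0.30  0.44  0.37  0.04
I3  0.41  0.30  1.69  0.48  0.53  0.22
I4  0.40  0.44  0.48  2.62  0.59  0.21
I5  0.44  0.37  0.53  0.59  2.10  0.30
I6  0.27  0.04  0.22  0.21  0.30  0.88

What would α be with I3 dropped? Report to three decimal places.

α = 0.554

Remaining items: I1, I2, I4, I5, I6 (k = 5).
Σσ²ᵢ = 1.37 + 0.83 + 2.62 + 2.10 + 0.88 = 7.80
σ²_T = 7.80 + 2 × 3.10 = 14.00
α (item deleted) = (5/4)·(1 − 7.80/14.00) = 0.554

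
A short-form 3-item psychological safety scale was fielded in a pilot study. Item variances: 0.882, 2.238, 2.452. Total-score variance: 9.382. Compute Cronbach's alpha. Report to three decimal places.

Cronbach's alpha = 0.609

Σσᵢ² = 0.882 + 2.238 + 2.452 = 5.572
α = (k/(k−1))·(1 − Σσᵢ²/Var(T)) = (3/2)·(1 − 5.572/9.382) = 0.609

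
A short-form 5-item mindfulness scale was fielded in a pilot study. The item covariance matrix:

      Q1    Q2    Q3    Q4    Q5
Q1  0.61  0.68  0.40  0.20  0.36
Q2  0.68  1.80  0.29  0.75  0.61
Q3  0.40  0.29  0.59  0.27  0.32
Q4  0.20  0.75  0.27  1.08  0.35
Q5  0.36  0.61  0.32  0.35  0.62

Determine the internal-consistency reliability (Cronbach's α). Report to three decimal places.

ΣVar(i) = 0.61 + 1.80 + 0.59 + 1.08 + 0.62 = 4.70
Σ_{i<j} σ_ij = 4.23
σ²_T = 4.70 + 2 × 4.23 = 13.16
α = (k/(k−1))·(1 − ΣVar(i)/σ²_T) = (5/4)·(1 − 4.70/13.16) = 0.804

α = 0.804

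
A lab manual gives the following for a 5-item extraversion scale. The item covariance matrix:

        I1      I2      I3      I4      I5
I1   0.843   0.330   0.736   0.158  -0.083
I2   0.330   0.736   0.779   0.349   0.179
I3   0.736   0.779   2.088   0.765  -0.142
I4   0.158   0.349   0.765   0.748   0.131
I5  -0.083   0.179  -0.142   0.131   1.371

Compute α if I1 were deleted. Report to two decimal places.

α = 0.61

Remaining items: I2, I3, I4, I5 (k = 4).
sum of item variances = 0.736 + 2.088 + 0.748 + 1.371 = 4.943
total variance = 4.943 + 2 × 2.061 = 9.065
α (item deleted) = (4/3)·(1 − 4.943/9.065) = 0.61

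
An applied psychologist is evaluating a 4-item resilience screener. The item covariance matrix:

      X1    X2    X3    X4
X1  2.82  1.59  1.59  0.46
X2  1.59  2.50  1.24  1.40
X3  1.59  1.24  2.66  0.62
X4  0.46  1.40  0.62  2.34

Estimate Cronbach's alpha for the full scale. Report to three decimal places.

Σσᵢ² = 2.82 + 2.50 + 2.66 + 2.34 = 10.32
Sum of off-diagonal covariances = 6.90
σ²_T = 10.32 + 2 × 6.90 = 24.12
α = (k/(k−1))·(1 − Σσᵢ²/σ²_T) = (4/3)·(1 − 10.32/24.12) = 0.763

Cronbach's alpha = 0.763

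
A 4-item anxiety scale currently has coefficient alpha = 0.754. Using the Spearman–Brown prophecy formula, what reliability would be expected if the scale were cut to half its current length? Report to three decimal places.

Length factor m = 1/2
α' = m·α / (1 − (1−m)·α)
   = 1/2 × 0.754 / (1 − (1 − 1/2) × 0.754)
   = 0.3770 / 0.6230 = 0.605

predicted reliability = 0.605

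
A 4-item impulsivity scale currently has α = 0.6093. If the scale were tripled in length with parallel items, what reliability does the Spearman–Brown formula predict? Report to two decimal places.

predicted reliability = 0.82

Length factor m = 3
α' = m·α / (1 + (m−1)·α)
   = 3 × 0.6093 / (1 + (3 − 1) × 0.6093)
   = 1.8279 / 2.2186 = 0.82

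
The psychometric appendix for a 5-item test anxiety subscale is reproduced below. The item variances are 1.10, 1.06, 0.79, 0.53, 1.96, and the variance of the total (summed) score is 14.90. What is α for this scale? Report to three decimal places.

α = 0.794

ΣVar(i) = 1.10 + 1.06 + 0.79 + 0.53 + 1.96 = 5.44
α = (k/(k−1))·(1 − ΣVar(i)/Var(T)) = (5/4)·(1 − 5.44/14.90) = 0.794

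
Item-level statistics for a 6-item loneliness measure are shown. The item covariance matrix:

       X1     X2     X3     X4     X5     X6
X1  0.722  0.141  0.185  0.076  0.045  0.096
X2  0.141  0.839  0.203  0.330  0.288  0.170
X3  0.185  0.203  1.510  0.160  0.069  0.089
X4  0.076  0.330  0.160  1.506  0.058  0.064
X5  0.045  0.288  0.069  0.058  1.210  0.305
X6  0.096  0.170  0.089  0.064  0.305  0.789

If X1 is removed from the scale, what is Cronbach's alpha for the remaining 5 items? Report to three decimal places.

Remaining items: X2, X3, X4, X5, X6 (k = 5).
Σσ²ᵢ = 0.839 + 1.510 + 1.506 + 1.210 + 0.789 = 5.854
σ²_total = 5.854 + 2 × 1.736 = 9.326
α (item deleted) = (5/4)·(1 − 5.854/9.326) = 0.465

Cronbach's alpha = 0.465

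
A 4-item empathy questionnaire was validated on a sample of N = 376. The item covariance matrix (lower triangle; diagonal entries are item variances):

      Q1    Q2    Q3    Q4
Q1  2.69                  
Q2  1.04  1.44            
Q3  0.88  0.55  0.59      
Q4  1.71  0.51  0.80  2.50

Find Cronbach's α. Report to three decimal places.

α = 0.804

Σσ²ᵢ = 2.69 + 1.44 + 0.59 + 2.50 = 7.22
Sum of the distinct covariances = 5.49
Var(T) = 7.22 + 2 × 5.49 = 18.20
α = (k/(k−1))·(1 − Σσ²ᵢ/Var(T)) = (4/3)·(1 − 7.22/18.20) = 0.804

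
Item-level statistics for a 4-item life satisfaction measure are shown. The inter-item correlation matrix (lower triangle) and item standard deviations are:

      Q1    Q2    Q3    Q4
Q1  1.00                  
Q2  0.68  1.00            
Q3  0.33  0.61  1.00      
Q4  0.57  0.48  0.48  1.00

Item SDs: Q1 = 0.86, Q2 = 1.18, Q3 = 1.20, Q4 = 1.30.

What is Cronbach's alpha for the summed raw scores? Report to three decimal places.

Σσ²ᵢ = 0.86² + 1.18² + 1.20² + 1.30² = 5.2620
Covariances σ_ij = r_ij · s_i · s_j:
  σ(Q1,Q2) = 0.68 × 0.86 × 1.18 = 0.6901
  σ(Q1,Q3) = 0.33 × 0.86 × 1.20 = 0.3406
  σ(Q1,Q4) = 0.57 × 0.86 × 1.30 = 0.6373
  σ(Q2,Q3) = 0.61 × 1.18 × 1.20 = 0.8638
  σ(Q2,Q4) = 0.48 × 1.18 × 1.30 = 0.7363
  σ(Q3,Q4) = 0.48 × 1.20 × 1.30 = 0.7488
σ²_T = Σσ²ᵢ + 2·Σσ_ij = 5.2620 + 2 × 4.0169 = 13.2958
α = (4/3)·(1 − 5.2620/13.2958) = 0.806

Cronbach's alpha = 0.806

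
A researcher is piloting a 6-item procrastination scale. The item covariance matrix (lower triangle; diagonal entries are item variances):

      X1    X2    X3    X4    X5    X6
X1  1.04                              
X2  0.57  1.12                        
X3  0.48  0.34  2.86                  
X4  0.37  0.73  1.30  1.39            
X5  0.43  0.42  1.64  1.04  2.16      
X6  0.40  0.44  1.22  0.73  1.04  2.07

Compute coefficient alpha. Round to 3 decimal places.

Σσᵢ² = 1.04 + 1.12 + 2.86 + 1.39 + 2.16 + 2.07 = 10.64
Sum of off-diagonal covariances = 11.15
Var(T) = 10.64 + 2 × 11.15 = 32.94
α = (k/(k−1))·(1 − Σσᵢ²/Var(T)) = (6/5)·(1 − 10.64/32.94) = 0.812

α = 0.812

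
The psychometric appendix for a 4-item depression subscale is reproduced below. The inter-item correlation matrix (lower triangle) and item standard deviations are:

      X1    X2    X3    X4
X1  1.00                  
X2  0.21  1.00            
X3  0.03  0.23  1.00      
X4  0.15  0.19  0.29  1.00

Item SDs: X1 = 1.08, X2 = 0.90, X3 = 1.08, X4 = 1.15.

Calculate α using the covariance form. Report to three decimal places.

Σσ²ᵢ = 1.08² + 0.90² + 1.08² + 1.15² = 4.4653
Covariances σ_ij = r_ij · s_i · s_j:
  σ(X1,X2) = 0.21 × 1.08 × 0.90 = 0.2041
  σ(X1,X3) = 0.03 × 1.08 × 1.08 = 0.0350
  σ(X1,X4) = 0.15 × 1.08 × 1.15 = 0.1863
  σ(X2,X3) = 0.23 × 0.90 × 1.08 = 0.2236
  σ(X2,X4) = 0.19 × 0.90 × 1.15 = 0.1966
  σ(X3,X4) = 0.29 × 1.08 × 1.15 = 0.3602
σ²_T = Σσ²ᵢ + 2·Σσ_ij = 4.4653 + 2 × 1.2058 = 6.8769
α = (4/3)·(1 − 4.4653/6.8769) = 0.468

α = 0.468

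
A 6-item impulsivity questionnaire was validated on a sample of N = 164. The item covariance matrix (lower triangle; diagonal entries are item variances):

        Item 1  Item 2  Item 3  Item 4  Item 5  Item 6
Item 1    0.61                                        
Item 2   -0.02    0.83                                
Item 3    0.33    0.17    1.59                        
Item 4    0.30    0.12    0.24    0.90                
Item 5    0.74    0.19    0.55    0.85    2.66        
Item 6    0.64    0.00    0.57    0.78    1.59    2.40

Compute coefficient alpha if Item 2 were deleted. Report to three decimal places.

Remaining items: Item 1, Item 3, Item 4, Item 5, Item 6 (k = 5).
ΣVar(i) = 0.61 + 1.59 + 0.90 + 2.66 + 2.40 = 8.16
σ²_total = 8.16 + 2 × 6.59 = 21.34
α (item deleted) = (5/4)·(1 − 8.16/21.34) = 0.772

α = 0.772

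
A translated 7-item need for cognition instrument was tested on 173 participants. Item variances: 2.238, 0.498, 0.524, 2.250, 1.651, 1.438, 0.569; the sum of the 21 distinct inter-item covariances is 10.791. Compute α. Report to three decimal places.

α = 0.819

sum of item variances = 2.238 + 0.498 + 0.524 + 2.250 + 1.651 + 1.438 + 0.569 = 9.168
Sum of distinct covariances = 10.791
σ²_total = sum of item variances + 2·Σcov = 9.168 + 2 × 10.791 = 30.750
α = (7/6)·(1 − 9.168/30.750) = 0.819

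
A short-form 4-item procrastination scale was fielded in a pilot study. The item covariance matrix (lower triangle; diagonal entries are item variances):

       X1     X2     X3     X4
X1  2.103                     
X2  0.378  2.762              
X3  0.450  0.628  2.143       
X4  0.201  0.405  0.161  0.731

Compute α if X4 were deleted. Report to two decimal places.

α = 0.44

Remaining items: X1, X2, X3 (k = 3).
sum of item variances = 2.103 + 2.762 + 2.143 = 7.008
σ²_total = 7.008 + 2 × 1.456 = 9.920
α (item deleted) = (3/2)·(1 − 7.008/9.920) = 0.44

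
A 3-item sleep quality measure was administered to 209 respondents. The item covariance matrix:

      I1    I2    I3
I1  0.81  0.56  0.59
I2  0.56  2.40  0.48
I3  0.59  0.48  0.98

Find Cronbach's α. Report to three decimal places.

ΣVar(i) = 0.81 + 2.40 + 0.98 = 4.19
Sum of off-diagonal covariances = 1.63
total variance = 4.19 + 2 × 1.63 = 7.45
α = (k/(k−1))·(1 − ΣVar(i)/total variance) = (3/2)·(1 − 4.19/7.45) = 0.656

α = 0.656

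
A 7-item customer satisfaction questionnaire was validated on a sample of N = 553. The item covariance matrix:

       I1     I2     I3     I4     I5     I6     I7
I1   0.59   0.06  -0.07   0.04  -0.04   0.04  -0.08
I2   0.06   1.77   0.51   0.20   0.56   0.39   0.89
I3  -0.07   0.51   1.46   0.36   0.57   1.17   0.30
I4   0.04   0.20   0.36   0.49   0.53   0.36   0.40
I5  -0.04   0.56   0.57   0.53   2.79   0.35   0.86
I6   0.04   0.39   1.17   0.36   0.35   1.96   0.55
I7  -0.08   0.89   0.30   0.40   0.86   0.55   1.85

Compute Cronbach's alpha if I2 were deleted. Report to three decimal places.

α = 0.647

Remaining items: I1, I3, I4, I5, I6, I7 (k = 6).
ΣVar(i) = 0.59 + 1.46 + 0.49 + 2.79 + 1.96 + 1.85 = 9.14
Var(T) = 9.14 + 2 × 5.34 = 19.82
α (item deleted) = (6/5)·(1 − 9.14/19.82) = 0.647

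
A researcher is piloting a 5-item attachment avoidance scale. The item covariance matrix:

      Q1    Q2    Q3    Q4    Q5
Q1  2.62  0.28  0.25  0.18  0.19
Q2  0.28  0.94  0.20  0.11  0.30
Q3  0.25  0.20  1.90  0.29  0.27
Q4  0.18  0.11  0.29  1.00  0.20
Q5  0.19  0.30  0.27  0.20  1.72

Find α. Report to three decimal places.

α = 0.446

sum of item variances = 2.62 + 0.94 + 1.90 + 1.00 + 1.72 = 8.18
Σ_{i<j} σ_ij = 2.27
Var(T) = 8.18 + 2 × 2.27 = 12.72
α = (k/(k−1))·(1 − sum of item variances/Var(T)) = (5/4)·(1 − 8.18/12.72) = 0.446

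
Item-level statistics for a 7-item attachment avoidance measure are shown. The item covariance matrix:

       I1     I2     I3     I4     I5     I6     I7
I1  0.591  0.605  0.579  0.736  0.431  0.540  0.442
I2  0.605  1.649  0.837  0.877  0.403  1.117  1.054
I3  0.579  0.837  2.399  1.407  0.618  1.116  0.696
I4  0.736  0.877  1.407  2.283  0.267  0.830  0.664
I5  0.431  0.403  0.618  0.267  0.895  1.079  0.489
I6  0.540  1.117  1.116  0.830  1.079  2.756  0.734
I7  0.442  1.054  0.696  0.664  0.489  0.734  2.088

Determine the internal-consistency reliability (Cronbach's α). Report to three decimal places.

Cronbach's α = 0.829

Σσ²ᵢ = 0.591 + 1.649 + 2.399 + 2.283 + 0.895 + 2.756 + 2.088 = 12.661
Sum of off-diagonal covariances = 15.521
Var(T) = 12.661 + 2 × 15.521 = 43.703
α = (k/(k−1))·(1 − Σσ²ᵢ/Var(T)) = (7/6)·(1 − 12.661/43.703) = 0.829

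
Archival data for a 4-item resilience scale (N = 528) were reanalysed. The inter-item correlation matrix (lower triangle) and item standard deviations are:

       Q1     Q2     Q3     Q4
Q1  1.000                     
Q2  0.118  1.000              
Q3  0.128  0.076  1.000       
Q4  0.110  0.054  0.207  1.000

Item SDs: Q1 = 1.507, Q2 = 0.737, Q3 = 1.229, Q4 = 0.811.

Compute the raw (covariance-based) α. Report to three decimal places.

Σσ²ᵢ = 1.507² + 0.737² + 1.229² + 0.811² = 4.9824
Covariances σ_ij = r_ij · s_i · s_j:
  σ(Q1,Q2) = 0.118 × 1.507 × 0.737 = 0.1311
  σ(Q1,Q3) = 0.128 × 1.507 × 1.229 = 0.2371
  σ(Q1,Q4) = 0.110 × 1.507 × 0.811 = 0.1344
  σ(Q2,Q3) = 0.076 × 0.737 × 1.229 = 0.0688
  σ(Q2,Q4) = 0.054 × 0.737 × 0.811 = 0.0323
  σ(Q3,Q4) = 0.207 × 1.229 × 0.811 = 0.2063
σ²_T = Σσ²ᵢ + 2·Σσ_ij = 4.9824 + 2 × 0.8100 = 6.6024
α = (4/3)·(1 − 4.9824/6.6024) = 0.327

α = 0.327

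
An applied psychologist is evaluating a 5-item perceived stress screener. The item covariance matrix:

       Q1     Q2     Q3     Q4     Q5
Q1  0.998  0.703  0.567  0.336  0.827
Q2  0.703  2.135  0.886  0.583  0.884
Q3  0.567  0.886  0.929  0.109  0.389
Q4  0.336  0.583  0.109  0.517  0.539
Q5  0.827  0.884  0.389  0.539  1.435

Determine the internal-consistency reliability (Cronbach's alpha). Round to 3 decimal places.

sum of item variances = 0.998 + 2.135 + 0.929 + 0.517 + 1.435 = 6.014
Sum of the distinct covariances = 5.823
σ²_total = 6.014 + 2 × 5.823 = 17.660
α = (k/(k−1))·(1 − sum of item variances/σ²_total) = (5/4)·(1 − 6.014/17.660) = 0.824

Cronbach's alpha = 0.824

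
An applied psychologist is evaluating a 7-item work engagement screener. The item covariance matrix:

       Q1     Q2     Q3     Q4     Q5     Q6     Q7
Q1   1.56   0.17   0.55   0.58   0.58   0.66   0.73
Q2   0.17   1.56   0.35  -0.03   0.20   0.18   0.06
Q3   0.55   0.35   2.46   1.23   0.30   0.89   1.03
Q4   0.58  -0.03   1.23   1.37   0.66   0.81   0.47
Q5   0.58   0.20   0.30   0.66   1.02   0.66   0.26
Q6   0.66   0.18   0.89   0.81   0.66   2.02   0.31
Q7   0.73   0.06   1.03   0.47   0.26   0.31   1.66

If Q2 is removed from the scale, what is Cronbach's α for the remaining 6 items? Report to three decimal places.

Cronbach's α = 0.790

Remaining items: Q1, Q3, Q4, Q5, Q6, Q7 (k = 6).
Σσᵢ² = 1.56 + 2.46 + 1.37 + 1.02 + 2.02 + 1.66 = 10.09
total variance = 10.09 + 2 × 9.72 = 29.53
α (item deleted) = (6/5)·(1 − 10.09/29.53) = 0.790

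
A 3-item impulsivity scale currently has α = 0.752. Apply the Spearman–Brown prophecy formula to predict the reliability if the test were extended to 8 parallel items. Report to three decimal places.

Length factor m = 8/3 = 2.6667
α' = m·α / (1 + (m−1)·α)
   = 8/3 × 0.752 / (1 + (8/3 − 1) × 0.752)
   = 2.0053 / 2.2533 = 0.890

predicted reliability = 0.890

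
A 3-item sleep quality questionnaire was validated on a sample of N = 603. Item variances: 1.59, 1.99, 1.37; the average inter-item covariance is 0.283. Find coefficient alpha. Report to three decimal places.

Σσ²ᵢ = 1.59 + 1.99 + 1.37 = 4.95
Sum of the 3 distinct covariances = 3 × 0.283 = 0.849
σ²_T = Σσ²ᵢ + 2·Σcov = 4.95 + 2 × 0.849 = 6.648
α = (3/2)·(1 − 4.95/6.648) = 0.383

coefficient alpha = 0.383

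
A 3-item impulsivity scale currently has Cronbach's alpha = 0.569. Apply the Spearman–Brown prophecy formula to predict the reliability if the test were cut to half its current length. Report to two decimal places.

Length factor m = 1/2
α' = m·α / (1 − (1−m)·α)
   = 1/2 × 0.569 / (1 − (1 − 1/2) × 0.569)
   = 0.2845 / 0.7155 = 0.40

predicted reliability = 0.40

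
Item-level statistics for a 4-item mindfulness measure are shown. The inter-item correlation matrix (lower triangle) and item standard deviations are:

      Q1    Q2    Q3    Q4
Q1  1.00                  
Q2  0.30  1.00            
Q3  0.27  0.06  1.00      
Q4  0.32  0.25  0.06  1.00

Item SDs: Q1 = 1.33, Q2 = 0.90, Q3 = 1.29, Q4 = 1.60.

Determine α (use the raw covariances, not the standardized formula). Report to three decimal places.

α = 0.502

Σσ²ᵢ = 1.33² + 0.90² + 1.29² + 1.60² = 6.8030
Covariances σ_ij = r_ij · s_i · s_j:
  σ(Q1,Q2) = 0.30 × 1.33 × 0.90 = 0.3591
  σ(Q1,Q3) = 0.27 × 1.33 × 1.29 = 0.4632
  σ(Q1,Q4) = 0.32 × 1.33 × 1.60 = 0.6810
  σ(Q2,Q3) = 0.06 × 0.90 × 1.29 = 0.0697
  σ(Q2,Q4) = 0.25 × 0.90 × 1.60 = 0.3600
  σ(Q3,Q4) = 0.06 × 1.29 × 1.60 = 0.1238
σ²_T = Σσ²ᵢ + 2·Σσ_ij = 6.8030 + 2 × 2.0568 = 10.9166
α = (4/3)·(1 − 6.8030/10.9166) = 0.502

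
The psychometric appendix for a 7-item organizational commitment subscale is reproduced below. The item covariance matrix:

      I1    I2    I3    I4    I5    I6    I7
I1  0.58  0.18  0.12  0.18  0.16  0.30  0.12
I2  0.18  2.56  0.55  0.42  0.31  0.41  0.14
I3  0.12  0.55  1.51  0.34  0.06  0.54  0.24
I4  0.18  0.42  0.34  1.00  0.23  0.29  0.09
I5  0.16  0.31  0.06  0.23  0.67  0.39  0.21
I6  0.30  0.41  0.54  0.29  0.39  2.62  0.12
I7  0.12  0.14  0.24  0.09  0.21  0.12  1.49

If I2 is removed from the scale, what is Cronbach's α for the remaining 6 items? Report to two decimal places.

α = 0.56

Remaining items: I1, I3, I4, I5, I6, I7 (k = 6).
Σσᵢ² = 0.58 + 1.51 + 1.00 + 0.67 + 2.62 + 1.49 = 7.87
σ²_total = 7.87 + 2 × 3.39 = 14.65
α (item deleted) = (6/5)·(1 − 7.87/14.65) = 0.56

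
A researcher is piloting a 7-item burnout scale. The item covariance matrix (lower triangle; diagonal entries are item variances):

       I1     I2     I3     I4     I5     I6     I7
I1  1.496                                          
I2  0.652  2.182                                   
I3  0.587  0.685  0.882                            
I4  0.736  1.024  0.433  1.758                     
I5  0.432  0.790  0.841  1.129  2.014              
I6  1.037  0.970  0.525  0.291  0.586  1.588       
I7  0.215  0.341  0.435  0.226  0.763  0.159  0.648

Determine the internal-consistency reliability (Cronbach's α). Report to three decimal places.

Σσᵢ² = 1.496 + 2.182 + 0.882 + 1.758 + 2.014 + 1.588 + 0.648 = 10.568
Sum of off-diagonal covariances = 12.857
σ²_T = 10.568 + 2 × 12.857 = 36.282
α = (k/(k−1))·(1 − Σσᵢ²/σ²_T) = (7/6)·(1 − 10.568/36.282) = 0.827

α = 0.827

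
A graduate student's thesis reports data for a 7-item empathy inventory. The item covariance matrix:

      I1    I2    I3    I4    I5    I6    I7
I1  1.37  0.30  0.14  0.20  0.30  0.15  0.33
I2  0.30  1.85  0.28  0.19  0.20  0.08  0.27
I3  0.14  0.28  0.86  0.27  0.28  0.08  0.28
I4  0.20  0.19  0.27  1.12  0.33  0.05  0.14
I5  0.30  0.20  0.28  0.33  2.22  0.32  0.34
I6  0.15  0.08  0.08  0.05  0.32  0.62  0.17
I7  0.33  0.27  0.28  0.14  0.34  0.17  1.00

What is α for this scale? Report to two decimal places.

α = 0.59

Σσᵢ² = 1.37 + 1.85 + 0.86 + 1.12 + 2.22 + 0.62 + 1.00 = 9.04
Sum of off-diagonal covariances = 4.70
total variance = 9.04 + 2 × 4.70 = 18.44
α = (k/(k−1))·(1 − Σσᵢ²/total variance) = (7/6)·(1 − 9.04/18.44) = 0.59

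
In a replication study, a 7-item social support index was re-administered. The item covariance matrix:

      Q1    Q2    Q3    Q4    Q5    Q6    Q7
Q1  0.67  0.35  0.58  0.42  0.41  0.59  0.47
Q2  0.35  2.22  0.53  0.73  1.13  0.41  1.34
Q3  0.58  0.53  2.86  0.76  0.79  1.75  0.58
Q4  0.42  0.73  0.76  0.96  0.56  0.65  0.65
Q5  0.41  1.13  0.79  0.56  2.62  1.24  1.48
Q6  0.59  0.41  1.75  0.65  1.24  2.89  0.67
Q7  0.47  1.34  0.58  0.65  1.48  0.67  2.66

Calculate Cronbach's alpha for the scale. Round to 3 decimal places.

Σσ²ᵢ = 0.67 + 2.22 + 2.86 + 0.96 + 2.62 + 2.89 + 2.66 = 14.88
Σ_{i<j} σ_ij = 16.09
σ²_total = 14.88 + 2 × 16.09 = 47.06
α = (k/(k−1))·(1 − Σσ²ᵢ/σ²_total) = (7/6)·(1 − 14.88/47.06) = 0.798

α = 0.798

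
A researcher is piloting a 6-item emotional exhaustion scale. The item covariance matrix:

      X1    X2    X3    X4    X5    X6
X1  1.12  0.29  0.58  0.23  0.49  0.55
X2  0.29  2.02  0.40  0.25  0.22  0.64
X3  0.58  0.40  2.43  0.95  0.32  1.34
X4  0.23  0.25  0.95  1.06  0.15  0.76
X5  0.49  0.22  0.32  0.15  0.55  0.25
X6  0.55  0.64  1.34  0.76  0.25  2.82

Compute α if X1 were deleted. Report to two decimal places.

α = 0.68

Remaining items: X2, X3, X4, X5, X6 (k = 5).
Σσ²ᵢ = 2.02 + 2.43 + 1.06 + 0.55 + 2.82 = 8.88
σ²_total = 8.88 + 2 × 5.28 = 19.44
α (item deleted) = (5/4)·(1 − 8.88/19.44) = 0.68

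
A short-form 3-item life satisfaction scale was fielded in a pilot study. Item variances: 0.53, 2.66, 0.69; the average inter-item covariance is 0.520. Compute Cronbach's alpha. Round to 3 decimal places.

ΣVar(i) = 0.53 + 2.66 + 0.69 = 3.88
Sum of the 3 distinct covariances = 3 × 0.520 = 1.560
σ²_total = ΣVar(i) + 2·Σcov = 3.88 + 2 × 1.560 = 7.000
α = (3/2)·(1 − 3.88/7.000) = 0.669

α = 0.669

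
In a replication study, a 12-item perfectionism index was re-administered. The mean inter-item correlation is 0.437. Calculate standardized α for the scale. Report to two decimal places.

α = 0.90

Standardized α = k·r̄ / (1 + (k−1)·r̄) = 12 × 0.437 / (1 + 11 × 0.437)
  = 5.2440 / 5.8070 = 0.90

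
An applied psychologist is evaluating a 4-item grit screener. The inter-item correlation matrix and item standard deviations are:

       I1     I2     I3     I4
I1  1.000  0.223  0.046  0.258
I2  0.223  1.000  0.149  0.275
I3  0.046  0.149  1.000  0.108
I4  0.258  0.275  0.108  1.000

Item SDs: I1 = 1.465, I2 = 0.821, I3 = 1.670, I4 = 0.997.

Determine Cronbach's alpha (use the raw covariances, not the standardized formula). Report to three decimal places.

Σσ²ᵢ = 1.465² + 0.821² + 1.670² + 0.997² = 6.6032
Covariances σ_ij = r_ij · s_i · s_j:
  σ(I1,I2) = 0.223 × 1.465 × 0.821 = 0.2682
  σ(I1,I3) = 0.046 × 1.465 × 1.670 = 0.1125
  σ(I1,I4) = 0.258 × 1.465 × 0.997 = 0.3768
  σ(I2,I3) = 0.149 × 0.821 × 1.670 = 0.2043
  σ(I2,I4) = 0.275 × 0.821 × 0.997 = 0.2251
  σ(I3,I4) = 0.108 × 1.670 × 0.997 = 0.1798
σ²_T = Σσ²ᵢ + 2·Σσ_ij = 6.6032 + 2 × 1.3667 = 9.3366
α = (4/3)·(1 − 6.6032/9.3366) = 0.390

Cronbach's alpha = 0.390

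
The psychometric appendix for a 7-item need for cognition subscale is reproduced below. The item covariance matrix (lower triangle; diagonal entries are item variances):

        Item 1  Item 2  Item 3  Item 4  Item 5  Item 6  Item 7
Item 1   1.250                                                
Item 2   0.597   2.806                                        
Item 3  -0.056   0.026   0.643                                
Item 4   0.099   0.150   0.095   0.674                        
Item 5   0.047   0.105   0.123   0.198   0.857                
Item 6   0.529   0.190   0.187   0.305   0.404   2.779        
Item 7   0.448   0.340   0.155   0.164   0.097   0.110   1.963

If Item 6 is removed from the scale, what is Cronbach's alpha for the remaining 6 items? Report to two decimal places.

Cronbach's alpha = 0.46

Remaining items: Item 1, Item 2, Item 3, Item 4, Item 5, Item 7 (k = 6).
ΣVar(i) = 1.250 + 2.806 + 0.643 + 0.674 + 0.857 + 1.963 = 8.193
Var(T) = 8.193 + 2 × 2.588 = 13.369
α (item deleted) = (6/5)·(1 − 8.193/13.369) = 0.46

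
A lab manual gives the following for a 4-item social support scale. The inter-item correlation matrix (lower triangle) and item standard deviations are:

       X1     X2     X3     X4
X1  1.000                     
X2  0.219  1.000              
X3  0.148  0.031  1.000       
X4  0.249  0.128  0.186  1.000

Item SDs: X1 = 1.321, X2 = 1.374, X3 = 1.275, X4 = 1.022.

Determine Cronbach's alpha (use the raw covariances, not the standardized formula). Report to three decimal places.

α = 0.422

Σσ²ᵢ = 1.321² + 1.374² + 1.275² + 1.022² = 6.3030
Covariances σ_ij = r_ij · s_i · s_j:
  σ(X1,X2) = 0.219 × 1.321 × 1.374 = 0.3975
  σ(X1,X3) = 0.148 × 1.321 × 1.275 = 0.2493
  σ(X1,X4) = 0.249 × 1.321 × 1.022 = 0.3362
  σ(X2,X3) = 0.031 × 1.374 × 1.275 = 0.0543
  σ(X2,X4) = 0.128 × 1.374 × 1.022 = 0.1797
  σ(X3,X4) = 0.186 × 1.275 × 1.022 = 0.2424
σ²_T = Σσ²ᵢ + 2·Σσ_ij = 6.3030 + 2 × 1.4594 = 9.2218
α = (4/3)·(1 − 6.3030/9.2218) = 0.422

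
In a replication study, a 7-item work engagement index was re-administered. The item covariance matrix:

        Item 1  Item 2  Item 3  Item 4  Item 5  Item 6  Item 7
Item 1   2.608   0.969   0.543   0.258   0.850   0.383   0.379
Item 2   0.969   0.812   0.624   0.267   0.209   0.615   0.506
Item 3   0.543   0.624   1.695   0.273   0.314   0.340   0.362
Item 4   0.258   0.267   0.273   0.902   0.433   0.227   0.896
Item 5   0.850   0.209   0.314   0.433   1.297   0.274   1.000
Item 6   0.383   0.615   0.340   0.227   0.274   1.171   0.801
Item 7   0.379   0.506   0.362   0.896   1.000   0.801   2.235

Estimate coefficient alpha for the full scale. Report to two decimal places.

sum of item variances = 2.608 + 0.812 + 1.695 + 0.902 + 1.297 + 1.171 + 2.235 = 10.720
Sum of the distinct covariances = 10.523
Var(T) = 10.720 + 2 × 10.523 = 31.766
α = (k/(k−1))·(1 − sum of item variances/Var(T)) = (7/6)·(1 − 10.720/31.766) = 0.77

coefficient alpha = 0.77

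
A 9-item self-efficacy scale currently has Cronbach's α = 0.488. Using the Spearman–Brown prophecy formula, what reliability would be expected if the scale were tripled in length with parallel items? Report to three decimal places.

Length factor m = 3
α' = m·α / (1 + (m−1)·α)
   = 3 × 0.488 / (1 + (3 − 1) × 0.488)
   = 1.4640 / 1.9760 = 0.741

predicted reliability = 0.741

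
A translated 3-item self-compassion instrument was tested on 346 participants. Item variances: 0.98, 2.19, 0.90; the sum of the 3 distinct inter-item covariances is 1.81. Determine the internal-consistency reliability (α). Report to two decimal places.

α = 0.71

ΣVar(i) = 0.98 + 2.19 + 0.90 = 4.07
Sum of distinct covariances = 1.81
σ²_total = ΣVar(i) + 2·Σcov = 4.07 + 2 × 1.81 = 7.69
α = (3/2)·(1 − 4.07/7.69) = 0.71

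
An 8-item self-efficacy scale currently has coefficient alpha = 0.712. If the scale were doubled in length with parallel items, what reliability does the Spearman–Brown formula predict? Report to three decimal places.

Length factor m = 2
α' = m·α / (1 + (m−1)·α)
   = 2 × 0.712 / (1 + (2 − 1) × 0.712)
   = 1.4240 / 1.7120 = 0.832

predicted reliability = 0.832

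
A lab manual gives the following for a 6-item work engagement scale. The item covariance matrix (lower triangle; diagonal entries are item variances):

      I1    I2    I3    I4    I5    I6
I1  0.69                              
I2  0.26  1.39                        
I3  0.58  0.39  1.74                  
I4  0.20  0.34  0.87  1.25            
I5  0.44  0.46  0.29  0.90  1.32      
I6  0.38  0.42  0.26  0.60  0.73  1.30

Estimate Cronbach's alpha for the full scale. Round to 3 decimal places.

α = 0.779

Σσᵢ² = 0.69 + 1.39 + 1.74 + 1.25 + 1.32 + 1.30 = 7.69
Sum of the distinct covariances = 7.12
Var(T) = 7.69 + 2 × 7.12 = 21.93
α = (k/(k−1))·(1 − Σσᵢ²/Var(T)) = (6/5)·(1 − 7.69/21.93) = 0.779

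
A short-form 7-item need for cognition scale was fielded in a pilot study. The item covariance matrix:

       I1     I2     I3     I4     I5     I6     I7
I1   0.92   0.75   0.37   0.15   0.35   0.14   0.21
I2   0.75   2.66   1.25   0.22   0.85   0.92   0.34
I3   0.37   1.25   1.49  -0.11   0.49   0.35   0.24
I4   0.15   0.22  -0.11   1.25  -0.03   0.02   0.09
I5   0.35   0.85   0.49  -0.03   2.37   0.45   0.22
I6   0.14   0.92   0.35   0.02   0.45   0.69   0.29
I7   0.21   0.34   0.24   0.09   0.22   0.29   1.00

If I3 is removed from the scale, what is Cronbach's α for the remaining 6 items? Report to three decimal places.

Remaining items: I1, I2, I4, I5, I6, I7 (k = 6).
sum of item variances = 0.92 + 2.66 + 1.25 + 2.37 + 0.69 + 1.00 = 8.89
σ²_total = 8.89 + 2 × 4.97 = 18.83
α (item deleted) = (6/5)·(1 − 8.89/18.83) = 0.633

α = 0.633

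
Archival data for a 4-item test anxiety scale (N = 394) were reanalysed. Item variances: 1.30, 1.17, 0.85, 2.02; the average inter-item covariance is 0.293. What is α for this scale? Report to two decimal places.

Σσᵢ² = 1.30 + 1.17 + 0.85 + 2.02 = 5.34
Sum of the 6 distinct covariances = 6 × 0.293 = 1.758
total variance = Σσᵢ² + 2·Σcov = 5.34 + 2 × 1.758 = 8.856
α = (4/3)·(1 − 5.34/8.856) = 0.53

α = 0.53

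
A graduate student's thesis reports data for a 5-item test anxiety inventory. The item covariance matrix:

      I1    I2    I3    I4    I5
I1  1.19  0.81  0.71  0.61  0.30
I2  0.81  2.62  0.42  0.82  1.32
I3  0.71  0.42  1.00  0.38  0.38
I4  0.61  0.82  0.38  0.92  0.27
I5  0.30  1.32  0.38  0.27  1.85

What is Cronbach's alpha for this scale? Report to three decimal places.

Cronbach's alpha = 0.767

ΣVar(i) = 1.19 + 2.62 + 1.00 + 0.92 + 1.85 = 7.58
Sum of the distinct covariances = 6.02
total variance = 7.58 + 2 × 6.02 = 19.62
α = (k/(k−1))·(1 − ΣVar(i)/total variance) = (5/4)·(1 − 7.58/19.62) = 0.767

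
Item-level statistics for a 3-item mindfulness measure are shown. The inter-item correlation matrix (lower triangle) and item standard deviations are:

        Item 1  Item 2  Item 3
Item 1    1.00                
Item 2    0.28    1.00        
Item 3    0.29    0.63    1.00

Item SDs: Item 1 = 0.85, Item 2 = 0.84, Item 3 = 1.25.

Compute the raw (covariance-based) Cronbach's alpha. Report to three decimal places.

α = 0.658

Σσ²ᵢ = 0.85² + 0.84² + 1.25² = 2.9906
Covariances σ_ij = r_ij · s_i · s_j:
  σ(Item 1,Item 2) = 0.28 × 0.85 × 0.84 = 0.1999
  σ(Item 1,Item 3) = 0.29 × 0.85 × 1.25 = 0.3081
  σ(Item 2,Item 3) = 0.63 × 0.84 × 1.25 = 0.6615
σ²_T = Σσ²ᵢ + 2·Σσ_ij = 2.9906 + 2 × 1.1695 = 5.3296
α = (3/2)·(1 − 2.9906/5.3296) = 0.658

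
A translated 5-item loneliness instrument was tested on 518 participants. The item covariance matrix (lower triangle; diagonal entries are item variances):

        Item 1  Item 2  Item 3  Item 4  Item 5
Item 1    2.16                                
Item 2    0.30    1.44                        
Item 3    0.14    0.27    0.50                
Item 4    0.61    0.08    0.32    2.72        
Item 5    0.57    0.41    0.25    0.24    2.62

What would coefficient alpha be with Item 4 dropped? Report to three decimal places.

α = 0.488

Remaining items: Item 1, Item 2, Item 3, Item 5 (k = 4).
Σσᵢ² = 2.16 + 1.44 + 0.50 + 2.62 = 6.72
Var(T) = 6.72 + 2 × 1.94 = 10.60
α (item deleted) = (4/3)·(1 − 6.72/10.60) = 0.488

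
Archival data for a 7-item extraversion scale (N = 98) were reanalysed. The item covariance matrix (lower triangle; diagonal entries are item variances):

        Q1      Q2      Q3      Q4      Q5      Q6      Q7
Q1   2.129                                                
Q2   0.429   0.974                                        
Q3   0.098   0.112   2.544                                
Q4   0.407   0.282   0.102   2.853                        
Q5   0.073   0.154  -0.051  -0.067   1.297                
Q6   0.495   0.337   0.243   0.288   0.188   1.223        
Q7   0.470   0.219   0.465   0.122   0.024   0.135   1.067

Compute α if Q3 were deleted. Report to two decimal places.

Remaining items: Q1, Q2, Q4, Q5, Q6, Q7 (k = 6).
Σσᵢ² = 2.129 + 0.974 + 2.853 + 1.297 + 1.223 + 1.067 = 9.543
total variance = 9.543 + 2 × 3.556 = 16.655
α (item deleted) = (6/5)·(1 − 9.543/16.655) = 0.51

α = 0.51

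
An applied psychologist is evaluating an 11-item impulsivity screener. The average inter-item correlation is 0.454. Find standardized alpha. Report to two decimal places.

α = 0.90

Standardized α = k·r̄ / (1 + (k−1)·r̄) = 11 × 0.454 / (1 + 10 × 0.454)
  = 4.9940 / 5.5400 = 0.90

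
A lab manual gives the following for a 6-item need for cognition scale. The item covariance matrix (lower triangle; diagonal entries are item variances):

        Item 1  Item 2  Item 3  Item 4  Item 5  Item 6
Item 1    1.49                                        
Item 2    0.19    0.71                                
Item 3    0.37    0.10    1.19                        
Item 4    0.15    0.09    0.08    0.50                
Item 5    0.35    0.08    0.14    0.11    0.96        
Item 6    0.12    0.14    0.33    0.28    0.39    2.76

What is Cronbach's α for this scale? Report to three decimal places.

Σσᵢ² = 1.49 + 0.71 + 1.19 + 0.50 + 0.96 + 2.76 = 7.61
Sum of the distinct covariances = 2.92
Var(T) = 7.61 + 2 × 2.92 = 13.45
α = (k/(k−1))·(1 − Σσᵢ²/Var(T)) = (6/5)·(1 − 7.61/13.45) = 0.521

Cronbach's α = 0.521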